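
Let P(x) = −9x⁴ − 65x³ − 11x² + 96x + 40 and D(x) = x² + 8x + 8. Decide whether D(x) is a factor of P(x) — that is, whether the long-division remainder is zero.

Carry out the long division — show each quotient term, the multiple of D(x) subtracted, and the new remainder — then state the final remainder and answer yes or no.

R(x) = 0, so D(x) is a factor of P(x). yes

Step 1: lead(−9x⁴ − 65x³ − 11x² + 96x + 40) ÷ lead(D) = −9x⁴ ÷ x² = −9x². Subtract (−9x²)·D = −9x⁴ − 72x³ − 72x². Remainder: 7x³ + 61x² + 96x + 40.
Step 2: lead(7x³ + 61x² + 96x + 40) ÷ lead(D) = 7x³ ÷ x² = 7x. Subtract (7x)·D = 7x³ + 56x² + 56x. Remainder: 5x² + 40x + 40.
Step 3: lead(5x² + 40x + 40) ÷ lead(D) = 5x² ÷ x² = 5. Subtract (5)·D = 5x² + 40x + 40. Remainder: 0.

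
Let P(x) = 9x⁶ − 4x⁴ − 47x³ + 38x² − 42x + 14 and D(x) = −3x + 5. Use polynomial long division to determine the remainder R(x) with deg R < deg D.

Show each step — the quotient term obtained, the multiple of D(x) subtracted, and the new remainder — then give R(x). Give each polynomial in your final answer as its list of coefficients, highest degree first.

Step 1: lead(9x⁶ − 4x⁴ − 47x³ + 38x² − 42x + 14) ÷ lead(D) = 9x⁶ ÷ −3x = −3x⁵. Subtract (−3x⁵)·D = 9x⁶ − 15x⁵. Remainder: 15x⁵ − 4x⁴ − 47x³ + 38x² − 42x + 14.
Step 2: lead(15x⁵ − 4x⁴ − 47x³ + 38x² − 42x + 14) ÷ lead(D) = 15x⁵ ÷ −3x = −5x⁴. Subtract (−5x⁴)·D = 15x⁵ − 25x⁴. Remainder: 21x⁴ − 47x³ + 38x² − 42x + 14.
Step 3: lead(21x⁴ − 47x³ + 38x² − 42x + 14) ÷ lead(D) = 21x⁴ ÷ −3x = −7x³. Subtract (−7x³)·D = 21x⁴ − 35x³. Remainder: −12x³ + 38x² − 42x + 14.
Step 4: lead(−12x³ + 38x² − 42x + 14) ÷ lead(D) = −12x³ ÷ −3x = 4x². Subtract (4x²)·D = −12x³ + 20x². Remainder: 18x² − 42x + 14.
Step 5: lead(18x² − 42x + 14) ÷ lead(D) = 18x² ÷ −3x = −6x. Subtract (−6x)·D = 18x² − 30x. Remainder: −12x + 14.
Step 6: lead(−12x + 14) ÷ lead(D) = −12x ÷ −3x = 4. Subtract (4)·D = −12x + 20. Remainder: −6.

R = [-6]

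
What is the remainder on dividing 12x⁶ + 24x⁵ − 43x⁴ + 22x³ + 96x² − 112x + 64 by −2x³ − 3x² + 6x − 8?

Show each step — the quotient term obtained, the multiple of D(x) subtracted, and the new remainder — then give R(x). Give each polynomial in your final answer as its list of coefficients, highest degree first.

R = [0]

Step 1: lead(12x⁶ + 24x⁵ − 43x⁴ + 22x³ + 96x² − 112x + 64) ÷ lead(D) = 12x⁶ ÷ −2x³ = −6x³. Subtract (−6x³)·D = 12x⁶ + 18x⁵ − 36x⁴ + 48x³. Remainder: 6x⁵ − 7x⁴ − 26x³ + 96x² − 112x + 64.
Step 2: lead(6x⁵ − 7x⁴ − 26x³ + 96x² − 112x + 64) ÷ lead(D) = 6x⁵ ÷ −2x³ = −3x². Subtract (−3x²)·D = 6x⁵ + 9x⁴ − 18x³ + 24x². Remainder: −16x⁴ − 8x³ + 72x² − 112x + 64.
Step 3: lead(−16x⁴ − 8x³ + 72x² − 112x + 64) ÷ lead(D) = −16x⁴ ÷ −2x³ = 8x. Subtract (8x)·D = −16x⁴ − 24x³ + 48x² − 64x. Remainder: 16x³ + 24x² − 48x + 64.
Step 4: lead(16x³ + 24x² − 48x + 64) ÷ lead(D) = 16x³ ÷ −2x³ = −8. Subtract (−8)·D = 16x³ + 24x² − 48x + 64. Remainder: 0.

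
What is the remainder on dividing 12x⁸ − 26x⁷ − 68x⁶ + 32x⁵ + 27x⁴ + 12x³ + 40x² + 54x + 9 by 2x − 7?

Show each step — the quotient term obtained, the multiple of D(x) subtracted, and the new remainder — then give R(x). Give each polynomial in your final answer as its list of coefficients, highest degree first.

R = [2]

Step 1: lead(12x⁸ − 26x⁷ − 68x⁶ + 32x⁵ + 27x⁴ + 12x³ + 40x² + 54x + 9) ÷ lead(D) = 12x⁸ ÷ 2x = 6x⁷. Subtract (6x⁷)·D = 12x⁸ − 42x⁷. Remainder: 16x⁷ − 68x⁶ + 32x⁵ + 27x⁴ + 12x³ + 40x² + 54x + 9.
Step 2: lead(16x⁷ − 68x⁶ + 32x⁵ + 27x⁴ + 12x³ + 40x² + 54x + 9) ÷ lead(D) = 16x⁷ ÷ 2x = 8x⁶. Subtract (8x⁶)·D = 16x⁷ − 56x⁶. Remainder: −12x⁶ + 32x⁵ + 27x⁴ + 12x³ + 40x² + 54x + 9.
Step 3: lead(−12x⁶ + 32x⁵ + 27x⁴ + 12x³ + 40x² + 54x + 9) ÷ lead(D) = −12x⁶ ÷ 2x = −6x⁵. Subtract (−6x⁵)·D = −12x⁶ + 42x⁵. Remainder: −10x⁵ + 27x⁴ + 12x³ + 40x² + 54x + 9.
Step 4: lead(−10x⁵ + 27x⁴ + 12x³ + 40x² + 54x + 9) ÷ lead(D) = −10x⁵ ÷ 2x = −5x⁴. Subtract (−5x⁴)·D = −10x⁵ + 35x⁴. Remainder: −8x⁴ + 12x³ + 40x² + 54x + 9.
Step 5: lead(−8x⁴ + 12x³ + 40x² + 54x + 9) ÷ lead(D) = −8x⁴ ÷ 2x = −4x³. Subtract (−4x³)·D = −8x⁴ + 28x³. Remainder: −16x³ + 40x² + 54x + 9.
Step 6: lead(−16x³ + 40x² + 54x + 9) ÷ lead(D) = −16x³ ÷ 2x = −8x². Subtract (−8x²)·D = −16x³ + 56x². Remainder: −16x² + 54x + 9.
Step 7: lead(−16x² + 54x + 9) ÷ lead(D) = −16x² ÷ 2x = −8x. Subtract (−8x)·D = −16x² + 56x. Remainder: −2x + 9.
Step 8: lead(−2x + 9) ÷ lead(D) = −2x ÷ 2x = −1. Subtract (−1)·D = −2x + 7. Remainder: 2.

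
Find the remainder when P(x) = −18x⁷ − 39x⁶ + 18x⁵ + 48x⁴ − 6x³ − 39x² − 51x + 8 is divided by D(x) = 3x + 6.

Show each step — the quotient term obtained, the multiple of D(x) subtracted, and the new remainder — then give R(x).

R(x) = 2

Step 1: lead(−18x⁷ − 39x⁶ + 18x⁵ + 48x⁴ − 6x³ − 39x² − 51x + 8) ÷ lead(D) = −18x⁷ ÷ 3x = −6x⁶. Subtract (−6x⁶)·D = −18x⁷ − 36x⁶. Remainder: −3x⁶ + 18x⁵ + 48x⁴ − 6x³ − 39x² − 51x + 8.
Step 2: lead(−3x⁶ + 18x⁵ + 48x⁴ − 6x³ − 39x² − 51x + 8) ÷ lead(D) = −3x⁶ ÷ 3x = −x⁵. Subtract (−x⁵)·D = −3x⁶ − 6x⁵. Remainder: 24x⁵ + 48x⁴ − 6x³ − 39x² − 51x + 8.
Step 3: lead(24x⁵ + 48x⁴ − 6x³ − 39x² − 51x + 8) ÷ lead(D) = 24x⁵ ÷ 3x = 8x⁴. Subtract (8x⁴)·D = 24x⁵ + 48x⁴. Remainder: −6x³ − 39x² − 51x + 8.
Step 4: lead(−6x³ − 39x² − 51x + 8) ÷ lead(D) = −6x³ ÷ 3x = −2x². Subtract (−2x²)·D = −6x³ − 12x². Remainder: −27x² − 51x + 8.
Step 5: lead(−27x² − 51x + 8) ÷ lead(D) = −27x² ÷ 3x = −9x. Subtract (−9x)·D = −27x² − 54x. Remainder: 3x + 8.
Step 6: lead(3x + 8) ÷ lead(D) = 3x ÷ 3x = 1. Subtract (1)·D = 3x + 6. Remainder: 2.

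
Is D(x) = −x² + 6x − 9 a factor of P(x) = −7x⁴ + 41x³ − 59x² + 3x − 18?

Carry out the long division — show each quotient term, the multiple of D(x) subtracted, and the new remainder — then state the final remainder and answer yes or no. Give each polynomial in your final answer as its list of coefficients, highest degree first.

Step 1: lead(−7x⁴ + 41x³ − 59x² + 3x − 18) ÷ lead(D) = −7x⁴ ÷ −x² = 7x². Subtract (7x²)·D = −7x⁴ + 42x³ − 63x². Remainder: −x³ + 4x² + 3x − 18.
Step 2: lead(−x³ + 4x² + 3x − 18) ÷ lead(D) = −x³ ÷ −x² = x. Subtract (x)·D = −x³ + 6x² − 9x. Remainder: −2x² + 12x − 18.
Step 3: lead(−2x² + 12x − 18) ÷ lead(D) = −2x² ÷ −x² = 2. Subtract (2)·D = −2x² + 12x − 18. Remainder: 0.

R = [0], so D(x) is a factor of P(x). yes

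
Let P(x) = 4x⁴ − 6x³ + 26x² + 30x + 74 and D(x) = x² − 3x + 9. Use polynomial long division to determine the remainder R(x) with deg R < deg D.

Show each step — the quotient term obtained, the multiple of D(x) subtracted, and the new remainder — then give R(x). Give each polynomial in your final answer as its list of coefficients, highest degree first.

Step 1: lead(4x⁴ − 6x³ + 26x² + 30x + 74) ÷ lead(D) = 4x⁴ ÷ x² = 4x². Subtract (4x²)·D = 4x⁴ − 12x³ + 36x². Remainder: 6x³ − 10x² + 30x + 74.
Step 2: lead(6x³ − 10x² + 30x + 74) ÷ lead(D) = 6x³ ÷ x² = 6x. Subtract (6x)·D = 6x³ − 18x² + 54x. Remainder: 8x² − 24x + 74.
Step 3: lead(8x² − 24x + 74) ÷ lead(D) = 8x² ÷ x² = 8. Subtract (8)·D = 8x² − 24x + 72. Remainder: 2.

R = [2]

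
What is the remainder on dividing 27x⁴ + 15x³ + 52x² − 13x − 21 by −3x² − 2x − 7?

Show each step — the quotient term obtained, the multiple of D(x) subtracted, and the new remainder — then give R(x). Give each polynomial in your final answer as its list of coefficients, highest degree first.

Step 1: lead(27x⁴ + 15x³ + 52x² − 13x − 21) ÷ lead(D) = 27x⁴ ÷ −3x² = −9x². Subtract (−9x²)·D = 27x⁴ + 18x³ + 63x². Remainder: −3x³ − 11x² − 13x − 21.
Step 2: lead(−3x³ − 11x² − 13x − 21) ÷ lead(D) = −3x³ ÷ −3x² = x. Subtract (x)·D = −3x³ − 2x² − 7x. Remainder: −9x² − 6x − 21.
Step 3: lead(−9x² − 6x − 21) ÷ lead(D) = −9x² ÷ −3x² = 3. Subtract (3)·D = −9x² − 6x − 21. Remainder: 0.

R = [0]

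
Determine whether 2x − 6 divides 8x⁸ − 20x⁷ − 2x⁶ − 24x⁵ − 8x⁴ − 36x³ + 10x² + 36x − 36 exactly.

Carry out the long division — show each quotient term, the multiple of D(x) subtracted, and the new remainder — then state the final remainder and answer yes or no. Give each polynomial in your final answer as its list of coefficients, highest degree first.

R = [0], so D(x) is a factor of P(x). yes

Step 1: lead(8x⁸ − 20x⁷ − 2x⁶ − 24x⁵ − 8x⁴ − 36x³ + 10x² + 36x − 36) ÷ lead(D) = 8x⁸ ÷ 2x = 4x⁷. Subtract (4x⁷)·D = 8x⁸ − 24x⁷. Remainder: 4x⁷ − 2x⁶ − 24x⁵ − 8x⁴ − 36x³ + 10x² + 36x − 36.
Step 2: lead(4x⁷ − 2x⁶ − 24x⁵ − 8x⁴ − 36x³ + 10x² + 36x − 36) ÷ lead(D) = 4x⁷ ÷ 2x = 2x⁶. Subtract (2x⁶)·D = 4x⁷ − 12x⁶. Remainder: 10x⁶ − 24x⁵ − 8x⁴ − 36x³ + 10x² + 36x − 36.
Step 3: lead(10x⁶ − 24x⁵ − 8x⁴ − 36x³ + 10x² + 36x − 36) ÷ lead(D) = 10x⁶ ÷ 2x = 5x⁵. Subtract (5x⁵)·D = 10x⁶ − 30x⁵. Remainder: 6x⁵ − 8x⁴ − 36x³ + 10x² + 36x − 36.
Step 4: lead(6x⁵ − 8x⁴ − 36x³ + 10x² + 36x − 36) ÷ lead(D) = 6x⁵ ÷ 2x = 3x⁴. Subtract (3x⁴)·D = 6x⁵ − 18x⁴. Remainder: 10x⁴ − 36x³ + 10x² + 36x − 36.
Step 5: lead(10x⁴ − 36x³ + 10x² + 36x − 36) ÷ lead(D) = 10x⁴ ÷ 2x = 5x³. Subtract (5x³)·D = 10x⁴ − 30x³. Remainder: −6x³ + 10x² + 36x − 36.
Step 6: lead(−6x³ + 10x² + 36x − 36) ÷ lead(D) = −6x³ ÷ 2x = −3x². Subtract (−3x²)·D = −6x³ + 18x². Remainder: −8x² + 36x − 36.
Step 7: lead(−8x² + 36x − 36) ÷ lead(D) = −8x² ÷ 2x = −4x. Subtract (−4x)·D = −8x² + 24x. Remainder: 12x − 36.
Step 8: lead(12x − 36) ÷ lead(D) = 12x ÷ 2x = 6. Subtract (6)·D = 12x − 36. Remainder: 0.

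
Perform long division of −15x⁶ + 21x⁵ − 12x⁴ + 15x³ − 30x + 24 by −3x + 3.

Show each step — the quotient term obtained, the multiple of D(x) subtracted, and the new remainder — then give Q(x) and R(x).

Q(x) = 5x⁵ − 2x⁴ + 2x³ − 3x² − 3x + 7; R(x) = 3

Step 1: lead(−15x⁶ + 21x⁵ − 12x⁴ + 15x³ − 30x + 24) ÷ lead(D) = −15x⁶ ÷ −3x = 5x⁵. Subtract (5x⁵)·D = −15x⁶ + 15x⁵. Remainder: 6x⁵ − 12x⁴ + 15x³ − 30x + 24.
Step 2: lead(6x⁵ − 12x⁴ + 15x³ − 30x + 24) ÷ lead(D) = 6x⁵ ÷ −3x = −2x⁴. Subtract (−2x⁴)·D = 6x⁵ − 6x⁴. Remainder: −6x⁴ + 15x³ − 30x + 24.
Step 3: lead(−6x⁴ + 15x³ − 30x + 24) ÷ lead(D) = −6x⁴ ÷ −3x = 2x³. Subtract (2x³)·D = −6x⁴ + 6x³. Remainder: 9x³ − 30x + 24.
Step 4: lead(9x³ − 30x + 24) ÷ lead(D) = 9x³ ÷ −3x = −3x². Subtract (−3x²)·D = 9x³ − 9x². Remainder: 9x² − 30x + 24.
Step 5: lead(9x² − 30x + 24) ÷ lead(D) = 9x² ÷ −3x = −3x. Subtract (−3x)·D = 9x² − 9x. Remainder: −21x + 24.
Step 6: lead(−21x + 24) ÷ lead(D) = −21x ÷ −3x = 7. Subtract (7)·D = −21x + 21. Remainder: 3.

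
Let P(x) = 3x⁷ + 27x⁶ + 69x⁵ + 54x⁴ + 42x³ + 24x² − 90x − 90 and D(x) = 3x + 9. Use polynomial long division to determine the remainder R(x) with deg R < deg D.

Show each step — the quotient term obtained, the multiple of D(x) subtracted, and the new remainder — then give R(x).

Step 1: lead(3x⁷ + 27x⁶ + 69x⁵ + 54x⁴ + 42x³ + 24x² − 90x − 90) ÷ lead(D) = 3x⁷ ÷ 3x = x⁶. Subtract (x⁶)·D = 3x⁷ + 9x⁶. Remainder: 18x⁶ + 69x⁵ + 54x⁴ + 42x³ + 24x² − 90x − 90.
Step 2: lead(18x⁶ + 69x⁵ + 54x⁴ + 42x³ + 24x² − 90x − 90) ÷ lead(D) = 18x⁶ ÷ 3x = 6x⁵. Subtract (6x⁵)·D = 18x⁶ + 54x⁵. Remainder: 15x⁵ + 54x⁴ + 42x³ + 24x² − 90x − 90.
Step 3: lead(15x⁵ + 54x⁴ + 42x³ + 24x² − 90x − 90) ÷ lead(D) = 15x⁵ ÷ 3x = 5x⁴. Subtract (5x⁴)·D = 15x⁵ + 45x⁴. Remainder: 9x⁴ + 42x³ + 24x² − 90x − 90.
Step 4: lead(9x⁴ + 42x³ + 24x² − 90x − 90) ÷ lead(D) = 9x⁴ ÷ 3x = 3x³. Subtract (3x³)·D = 9x⁴ + 27x³. Remainder: 15x³ + 24x² − 90x − 90.
Step 5: lead(15x³ + 24x² − 90x − 90) ÷ lead(D) = 15x³ ÷ 3x = 5x². Subtract (5x²)·D = 15x³ + 45x². Remainder: −21x² − 90x − 90.
Step 6: lead(−21x² − 90x − 90) ÷ lead(D) = −21x² ÷ 3x = −7x. Subtract (−7x)·D = −21x² − 63x. Remainder: −27x − 90.
Step 7: lead(−27x − 90) ÷ lead(D) = −27x ÷ 3x = −9. Subtract (−9)·D = −27x − 81. Remainder: −9.

R(x) = −9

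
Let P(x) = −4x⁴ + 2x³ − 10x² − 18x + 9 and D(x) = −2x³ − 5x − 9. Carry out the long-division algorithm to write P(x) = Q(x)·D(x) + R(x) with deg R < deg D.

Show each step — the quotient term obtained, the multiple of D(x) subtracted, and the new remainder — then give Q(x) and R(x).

Q(x) = 2x − 1; R(x) = −5x

Step 1: lead(−4x⁴ + 2x³ − 10x² − 18x + 9) ÷ lead(D) = −4x⁴ ÷ −2x³ = 2x. Subtract (2x)·D = −4x⁴ − 10x² − 18x. Remainder: 2x³ + 9.
Step 2: lead(2x³ + 9) ÷ lead(D) = 2x³ ÷ −2x³ = −1. Subtract (−1)·D = 2x³ + 5x + 9. Remainder: −5x.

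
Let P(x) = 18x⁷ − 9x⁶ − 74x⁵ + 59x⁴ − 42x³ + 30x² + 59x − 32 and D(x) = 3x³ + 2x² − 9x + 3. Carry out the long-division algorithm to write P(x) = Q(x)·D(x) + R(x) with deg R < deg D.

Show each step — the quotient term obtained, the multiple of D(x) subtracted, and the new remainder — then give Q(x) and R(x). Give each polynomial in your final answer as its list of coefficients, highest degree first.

Q = [6, -7, -2, -6, -9]; R = [-4, -5]

Step 1: lead(18x⁷ − 9x⁶ − 74x⁵ + 59x⁴ − 42x³ + 30x² + 59x − 32) ÷ lead(D) = 18x⁷ ÷ 3x³ = 6x⁴. Subtract (6x⁴)·D = 18x⁷ + 12x⁶ − 54x⁵ + 18x⁴. Remainder: −21x⁶ − 20x⁵ + 41x⁴ − 42x³ + 30x² + 59x − 32.
Step 2: lead(−21x⁶ − 20x⁵ + 41x⁴ − 42x³ + 30x² + 59x − 32) ÷ lead(D) = −21x⁶ ÷ 3x³ = −7x³. Subtract (−7x³)·D = −21x⁶ − 14x⁵ + 63x⁴ − 21x³. Remainder: −6x⁵ − 22x⁴ − 21x³ + 30x² + 59x − 32.
Step 3: lead(−6x⁵ − 22x⁴ − 21x³ + 30x² + 59x − 32) ÷ lead(D) = −6x⁵ ÷ 3x³ = −2x². Subtract (−2x²)·D = −6x⁵ − 4x⁴ + 18x³ − 6x². Remainder: −18x⁴ − 39x³ + 36x² + 59x − 32.
Step 4: lead(−18x⁴ − 39x³ + 36x² + 59x − 32) ÷ lead(D) = −18x⁴ ÷ 3x³ = −6x. Subtract (−6x)·D = −18x⁴ − 12x³ + 54x² − 18x. Remainder: −27x³ − 18x² + 77x − 32.
Step 5: lead(−27x³ − 18x² + 77x − 32) ÷ lead(D) = −27x³ ÷ 3x³ = −9. Subtract (−9)·D = −27x³ − 18x² + 81x − 27. Remainder: −4x − 5.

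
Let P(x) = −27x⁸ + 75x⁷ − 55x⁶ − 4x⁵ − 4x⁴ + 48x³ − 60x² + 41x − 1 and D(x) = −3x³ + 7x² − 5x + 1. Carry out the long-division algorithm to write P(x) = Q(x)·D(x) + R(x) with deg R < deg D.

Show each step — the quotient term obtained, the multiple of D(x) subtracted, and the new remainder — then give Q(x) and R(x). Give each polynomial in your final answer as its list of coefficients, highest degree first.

Q = [9, -4, -6, -3, 3, -6]; R = [8, 5]

Step 1: lead(−27x⁸ + 75x⁷ − 55x⁶ − 4x⁵ − 4x⁴ + 48x³ − 60x² + 41x − 1) ÷ lead(D) = −27x⁸ ÷ −3x³ = 9x⁵. Subtract (9x⁵)·D = −27x⁸ + 63x⁷ − 45x⁶ + 9x⁵. Remainder: 12x⁷ − 10x⁶ − 13x⁵ − 4x⁴ + 48x³ − 60x² + 41x − 1.
Step 2: lead(12x⁷ − 10x⁶ − 13x⁵ − 4x⁴ + 48x³ − 60x² + 41x − 1) ÷ lead(D) = 12x⁷ ÷ −3x³ = −4x⁴. Subtract (−4x⁴)·D = 12x⁷ − 28x⁶ + 20x⁵ − 4x⁴. Remainder: 18x⁶ − 33x⁵ + 48x³ − 60x² + 41x − 1.
Step 3: lead(18x⁶ − 33x⁵ + 48x³ − 60x² + 41x − 1) ÷ lead(D) = 18x⁶ ÷ −3x³ = −6x³. Subtract (−6x³)·D = 18x⁶ − 42x⁵ + 30x⁴ − 6x³. Remainder: 9x⁵ − 30x⁴ + 54x³ − 60x² + 41x − 1.
Step 4: lead(9x⁵ − 30x⁴ + 54x³ − 60x² + 41x − 1) ÷ lead(D) = 9x⁵ ÷ −3x³ = −3x². Subtract (−3x²)·D = 9x⁵ − 21x⁴ + 15x³ − 3x². Remainder: −9x⁴ + 39x³ − 57x² + 41x − 1.
Step 5: lead(−9x⁴ + 39x³ − 57x² + 41x − 1) ÷ lead(D) = −9x⁴ ÷ −3x³ = 3x. Subtract (3x)·D = −9x⁴ + 21x³ − 15x² + 3x. Remainder: 18x³ − 42x² + 38x − 1.
Step 6: lead(18x³ − 42x² + 38x − 1) ÷ lead(D) = 18x³ ÷ −3x³ = −6. Subtract (−6)·D = 18x³ − 42x² + 30x − 6. Remainder: 8x + 5.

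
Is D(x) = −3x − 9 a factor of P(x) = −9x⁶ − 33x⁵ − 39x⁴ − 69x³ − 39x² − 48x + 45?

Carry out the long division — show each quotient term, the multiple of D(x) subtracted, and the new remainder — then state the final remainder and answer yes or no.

R(x) = 0, so D(x) is a factor of P(x). yes

Step 1: lead(−9x⁶ − 33x⁵ − 39x⁴ − 69x³ − 39x² − 48x + 45) ÷ lead(D) = −9x⁶ ÷ −3x = 3x⁵. Subtract (3x⁵)·D = −9x⁶ − 27x⁵. Remainder: −6x⁵ − 39x⁴ − 69x³ − 39x² − 48x + 45.
Step 2: lead(−6x⁵ − 39x⁴ − 69x³ − 39x² − 48x + 45) ÷ lead(D) = −6x⁵ ÷ −3x = 2x⁴. Subtract (2x⁴)·D = −6x⁵ − 18x⁴. Remainder: −21x⁴ − 69x³ − 39x² − 48x + 45.
Step 3: lead(−21x⁴ − 69x³ − 39x² − 48x + 45) ÷ lead(D) = −21x⁴ ÷ −3x = 7x³. Subtract (7x³)·D = −21x⁴ − 63x³. Remainder: −6x³ − 39x² − 48x + 45.
Step 4: lead(−6x³ − 39x² − 48x + 45) ÷ lead(D) = −6x³ ÷ −3x = 2x². Subtract (2x²)·D = −6x³ − 18x². Remainder: −21x² − 48x + 45.
Step 5: lead(−21x² − 48x + 45) ÷ lead(D) = −21x² ÷ −3x = 7x. Subtract (7x)·D = −21x² − 63x. Remainder: 15x + 45.
Step 6: lead(15x + 45) ÷ lead(D) = 15x ÷ −3x = −5. Subtract (−5)·D = 15x + 45. Remainder: 0.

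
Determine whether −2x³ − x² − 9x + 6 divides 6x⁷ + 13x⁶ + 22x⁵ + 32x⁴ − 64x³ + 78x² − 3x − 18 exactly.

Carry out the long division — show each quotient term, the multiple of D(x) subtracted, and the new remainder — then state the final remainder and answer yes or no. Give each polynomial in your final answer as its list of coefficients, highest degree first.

Step 1: lead(6x⁷ + 13x⁶ + 22x⁵ + 32x⁴ − 64x³ + 78x² − 3x − 18) ÷ lead(D) = 6x⁷ ÷ −2x³ = −3x⁴. Subtract (−3x⁴)·D = 6x⁷ + 3x⁶ + 27x⁵ − 18x⁴. Remainder: 10x⁶ − 5x⁵ + 50x⁴ − 64x³ + 78x² − 3x − 18.
Step 2: lead(10x⁶ − 5x⁵ + 50x⁴ − 64x³ + 78x² − 3x − 18) ÷ lead(D) = 10x⁶ ÷ −2x³ = −5x³. Subtract (−5x³)·D = 10x⁶ + 5x⁵ + 45x⁴ − 30x³. Remainder: −10x⁵ + 5x⁴ − 34x³ + 78x² − 3x − 18.
Step 3: lead(−10x⁵ + 5x⁴ − 34x³ + 78x² − 3x − 18) ÷ lead(D) = −10x⁵ ÷ −2x³ = 5x². Subtract (5x²)·D = −10x⁵ − 5x⁴ − 45x³ + 30x². Remainder: 10x⁴ + 11x³ + 48x² − 3x − 18.
Step 4: lead(10x⁴ + 11x³ + 48x² − 3x − 18) ÷ lead(D) = 10x⁴ ÷ −2x³ = −5x. Subtract (−5x)·D = 10x⁴ + 5x³ + 45x² − 30x. Remainder: 6x³ + 3x² + 27x − 18.
Step 5: lead(6x³ + 3x² + 27x − 18) ÷ lead(D) = 6x³ ÷ −2x³ = −3. Subtract (−3)·D = 6x³ + 3x² + 27x − 18. Remainder: 0.

R = [0], so D(x) is a factor of P(x). yes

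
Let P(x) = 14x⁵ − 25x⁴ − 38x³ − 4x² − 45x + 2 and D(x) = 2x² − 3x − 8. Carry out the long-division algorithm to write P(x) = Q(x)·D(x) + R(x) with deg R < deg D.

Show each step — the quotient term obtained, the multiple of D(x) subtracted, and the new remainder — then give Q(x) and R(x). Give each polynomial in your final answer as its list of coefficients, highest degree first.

Q = [7, -2, 6, -1]; R = [-6]

Step 1: lead(14x⁵ − 25x⁴ − 38x³ − 4x² − 45x + 2) ÷ lead(D) = 14x⁵ ÷ 2x² = 7x³. Subtract (7x³)·D = 14x⁵ − 21x⁴ − 56x³. Remainder: −4x⁴ + 18x³ − 4x² − 45x + 2.
Step 2: lead(−4x⁴ + 18x³ − 4x² − 45x + 2) ÷ lead(D) = −4x⁴ ÷ 2x² = −2x². Subtract (−2x²)·D = −4x⁴ + 6x³ + 16x². Remainder: 12x³ − 20x² − 45x + 2.
Step 3: lead(12x³ − 20x² − 45x + 2) ÷ lead(D) = 12x³ ÷ 2x² = 6x. Subtract (6x)·D = 12x³ − 18x² − 48x. Remainder: −2x² + 3x + 2.
Step 4: lead(−2x² + 3x + 2) ÷ lead(D) = −2x² ÷ 2x² = −1. Subtract (−1)·D = −2x² + 3x + 8. Remainder: −6.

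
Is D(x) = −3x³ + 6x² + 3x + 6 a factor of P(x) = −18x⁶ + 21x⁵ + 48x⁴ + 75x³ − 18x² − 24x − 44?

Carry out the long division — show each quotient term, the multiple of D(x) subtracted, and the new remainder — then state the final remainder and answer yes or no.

R(x) = 4, so D(x) is not a factor of P(x). no

Step 1: lead(−18x⁶ + 21x⁵ + 48x⁴ + 75x³ − 18x² − 24x − 44) ÷ lead(D) = −18x⁶ ÷ −3x³ = 6x³. Subtract (6x³)·D = −18x⁶ + 36x⁵ + 18x⁴ + 36x³. Remainder: −15x⁵ + 30x⁴ + 39x³ − 18x² − 24x − 44.
Step 2: lead(−15x⁵ + 30x⁴ + 39x³ − 18x² − 24x − 44) ÷ lead(D) = −15x⁵ ÷ −3x³ = 5x². Subtract (5x²)·D = −15x⁵ + 30x⁴ + 15x³ + 30x². Remainder: 24x³ − 48x² − 24x − 44.
Step 3: lead(24x³ − 48x² − 24x − 44) ÷ lead(D) = 24x³ ÷ −3x³ = −8. Subtract (−8)·D = 24x³ − 48x² − 24x − 48. Remainder: 4.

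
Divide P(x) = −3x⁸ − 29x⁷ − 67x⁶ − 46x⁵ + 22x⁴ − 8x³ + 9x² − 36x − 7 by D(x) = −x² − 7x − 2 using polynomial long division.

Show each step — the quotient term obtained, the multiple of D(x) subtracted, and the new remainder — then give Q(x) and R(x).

Step 1: lead(−3x⁸ − 29x⁷ − 67x⁶ − 46x⁵ + 22x⁴ − 8x³ + 9x² − 36x − 7) ÷ lead(D) = −3x⁸ ÷ −x² = 3x⁶. Subtract (3x⁶)·D = −3x⁸ − 21x⁷ − 6x⁶. Remainder: −8x⁷ − 61x⁶ − 46x⁵ + 22x⁴ − 8x³ + 9x² − 36x − 7.
Step 2: lead(−8x⁷ − 61x⁶ − 46x⁵ + 22x⁴ − 8x³ + 9x² − 36x − 7) ÷ lead(D) = −8x⁷ ÷ −x² = 8x⁵. Subtract (8x⁵)·D = −8x⁷ − 56x⁶ − 16x⁵. Remainder: −5x⁶ − 30x⁵ + 22x⁴ − 8x³ + 9x² − 36x − 7.
Step 3: lead(−5x⁶ − 30x⁵ + 22x⁴ − 8x³ + 9x² − 36x − 7) ÷ lead(D) = −5x⁶ ÷ −x² = 5x⁴. Subtract (5x⁴)·D = −5x⁶ − 35x⁵ − 10x⁴. Remainder: 5x⁵ + 32x⁴ − 8x³ + 9x² − 36x − 7.
Step 4: lead(5x⁵ + 32x⁴ − 8x³ + 9x² − 36x − 7) ÷ lead(D) = 5x⁵ ÷ −x² = −5x³. Subtract (−5x³)·D = 5x⁵ + 35x⁴ + 10x³. Remainder: −3x⁴ − 18x³ + 9x² − 36x − 7.
Step 5: lead(−3x⁴ − 18x³ + 9x² − 36x − 7) ÷ lead(D) = −3x⁴ ÷ −x² = 3x². Subtract (3x²)·D = −3x⁴ − 21x³ − 6x². Remainder: 3x³ + 15x² − 36x − 7.
Step 6: lead(3x³ + 15x² − 36x − 7) ÷ lead(D) = 3x³ ÷ −x² = −3x. Subtract (−3x)·D = 3x³ + 21x² + 6x. Remainder: −6x² − 42x − 7.
Step 7: lead(−6x² − 42x − 7) ÷ lead(D) = −6x² ÷ −x² = 6. Subtract (6)·D = −6x² − 42x − 12. Remainder: 5.

Q(x) = 3x⁶ + 8x⁵ + 5x⁴ − 5x³ + 3x² − 3x + 6; R(x) = 5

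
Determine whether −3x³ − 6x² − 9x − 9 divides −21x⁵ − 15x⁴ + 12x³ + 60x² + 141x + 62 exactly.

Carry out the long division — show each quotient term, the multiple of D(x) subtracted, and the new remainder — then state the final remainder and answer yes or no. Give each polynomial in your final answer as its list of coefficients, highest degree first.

Step 1: lead(−21x⁵ − 15x⁴ + 12x³ + 60x² + 141x + 62) ÷ lead(D) = −21x⁵ ÷ −3x³ = 7x². Subtract (7x²)·D = −21x⁵ − 42x⁴ − 63x³ − 63x². Remainder: 27x⁴ + 75x³ + 123x² + 141x + 62.
Step 2: lead(27x⁴ + 75x³ + 123x² + 141x + 62) ÷ lead(D) = 27x⁴ ÷ −3x³ = −9x. Subtract (−9x)·D = 27x⁴ + 54x³ + 81x² + 81x. Remainder: 21x³ + 42x² + 60x + 62.
Step 3: lead(21x³ + 42x² + 60x + 62) ÷ lead(D) = 21x³ ÷ −3x³ = −7. Subtract (−7)·D = 21x³ + 42x² + 63x + 63. Remainder: −3x − 1.

R = [-3, -1], so D(x) is not a factor of P(x). no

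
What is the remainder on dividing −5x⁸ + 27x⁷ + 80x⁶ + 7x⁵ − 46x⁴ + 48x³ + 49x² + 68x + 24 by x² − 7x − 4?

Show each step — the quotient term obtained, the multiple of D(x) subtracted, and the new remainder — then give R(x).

Step 1: lead(−5x⁸ + 27x⁷ + 80x⁶ + 7x⁵ − 46x⁴ + 48x³ + 49x² + 68x + 24) ÷ lead(D) = −5x⁸ ÷ x² = −5x⁶. Subtract (−5x⁶)·D = −5x⁸ + 35x⁷ + 20x⁶. Remainder: −8x⁷ + 60x⁶ + 7x⁵ − 46x⁴ + 48x³ + 49x² + 68x + 24.
Step 2: lead(−8x⁷ + 60x⁶ + 7x⁵ − 46x⁴ + 48x³ + 49x² + 68x + 24) ÷ lead(D) = −8x⁷ ÷ x² = −8x⁵. Subtract (−8x⁵)·D = −8x⁷ + 56x⁶ + 32x⁵. Remainder: 4x⁶ − 25x⁵ − 46x⁴ + 48x³ + 49x² + 68x + 24.
Step 3: lead(4x⁶ − 25x⁵ − 46x⁴ + 48x³ + 49x² + 68x + 24) ÷ lead(D) = 4x⁶ ÷ x² = 4x⁴. Subtract (4x⁴)·D = 4x⁶ − 28x⁵ − 16x⁴. Remainder: 3x⁵ − 30x⁴ + 48x³ + 49x² + 68x + 24.
Step 4: lead(3x⁵ − 30x⁴ + 48x³ + 49x² + 68x + 24) ÷ lead(D) = 3x⁵ ÷ x² = 3x³. Subtract (3x³)·D = 3x⁵ − 21x⁴ − 12x³. Remainder: −9x⁴ + 60x³ + 49x² + 68x + 24.
Step 5: lead(−9x⁴ + 60x³ + 49x² + 68x + 24) ÷ lead(D) = −9x⁴ ÷ x² = −9x². Subtract (−9x²)·D = −9x⁴ + 63x³ + 36x². Remainder: −3x³ + 13x² + 68x + 24.
Step 6: lead(−3x³ + 13x² + 68x + 24) ÷ lead(D) = −3x³ ÷ x² = −3x. Subtract (−3x)·D = −3x³ + 21x² + 12x. Remainder: −8x² + 56x + 24.
Step 7: lead(−8x² + 56x + 24) ÷ lead(D) = −8x² ÷ x² = −8. Subtract (−8)·D = −8x² + 56x + 32. Remainder: −8.

R(x) = −8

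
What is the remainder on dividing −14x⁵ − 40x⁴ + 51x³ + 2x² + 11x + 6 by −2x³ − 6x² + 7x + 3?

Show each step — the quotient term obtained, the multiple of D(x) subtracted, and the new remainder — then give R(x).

Step 1: lead(−14x⁵ − 40x⁴ + 51x³ + 2x² + 11x + 6) ÷ lead(D) = −14x⁵ ÷ −2x³ = 7x². Subtract (7x²)·D = −14x⁵ − 42x⁴ + 49x³ + 21x². Remainder: 2x⁴ + 2x³ − 19x² + 11x + 6.
Step 2: lead(2x⁴ + 2x³ − 19x² + 11x + 6) ÷ lead(D) = 2x⁴ ÷ −2x³ = −x. Subtract (−x)·D = 2x⁴ + 6x³ − 7x² − 3x. Remainder: −4x³ − 12x² + 14x + 6.
Step 3: lead(−4x³ − 12x² + 14x + 6) ÷ lead(D) = −4x³ ÷ −2x³ = 2. Subtract (2)·D = −4x³ − 12x² + 14x + 6. Remainder: 0.

R(x) = 0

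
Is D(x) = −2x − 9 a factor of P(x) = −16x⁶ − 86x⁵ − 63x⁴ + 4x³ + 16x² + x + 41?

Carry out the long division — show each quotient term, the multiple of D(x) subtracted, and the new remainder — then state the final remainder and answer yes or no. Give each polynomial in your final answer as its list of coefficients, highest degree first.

Step 1: lead(−16x⁶ − 86x⁵ − 63x⁴ + 4x³ + 16x² + x + 41) ÷ lead(D) = −16x⁶ ÷ −2x = 8x⁵. Subtract (8x⁵)·D = −16x⁶ − 72x⁵. Remainder: −14x⁵ − 63x⁴ + 4x³ + 16x² + x + 41.
Step 2: lead(−14x⁵ − 63x⁴ + 4x³ + 16x² + x + 41) ÷ lead(D) = −14x⁵ ÷ −2x = 7x⁴. Subtract (7x⁴)·D = −14x⁵ − 63x⁴. Remainder: 4x³ + 16x² + x + 41.
Step 3: lead(4x³ + 16x² + x + 41) ÷ lead(D) = 4x³ ÷ −2x = −2x². Subtract (−2x²)·D = 4x³ + 18x². Remainder: −2x² + x + 41.
Step 4: lead(−2x² + x + 41) ÷ lead(D) = −2x² ÷ −2x = x. Subtract (x)·D = −2x² − 9x. Remainder: 10x + 41.
Step 5: lead(10x + 41) ÷ lead(D) = 10x ÷ −2x = −5. Subtract (−5)·D = 10x + 45. Remainder: −4.

R = [-4], so D(x) is not a factor of P(x). no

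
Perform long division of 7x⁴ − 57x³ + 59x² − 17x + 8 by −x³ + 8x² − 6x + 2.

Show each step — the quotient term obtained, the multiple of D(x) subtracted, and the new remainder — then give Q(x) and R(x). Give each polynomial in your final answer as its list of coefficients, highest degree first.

Q = [-7, 1]; R = [9, 3, 6]

Step 1: lead(7x⁴ − 57x³ + 59x² − 17x + 8) ÷ lead(D) = 7x⁴ ÷ −x³ = −7x. Subtract (−7x)·D = 7x⁴ − 56x³ + 42x² − 14x. Remainder: −x³ + 17x² − 3x + 8.
Step 2: lead(−x³ + 17x² − 3x + 8) ÷ lead(D) = −x³ ÷ −x³ = 1. Subtract (1)·D = −x³ + 8x² − 6x + 2. Remainder: 9x² + 3x + 6.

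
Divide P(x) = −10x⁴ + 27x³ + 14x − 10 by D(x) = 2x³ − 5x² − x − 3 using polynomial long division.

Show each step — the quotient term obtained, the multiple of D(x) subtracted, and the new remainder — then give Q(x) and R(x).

Q(x) = −5x + 1; R(x) = −7

Step 1: lead(−10x⁴ + 27x³ + 14x − 10) ÷ lead(D) = −10x⁴ ÷ 2x³ = −5x. Subtract (−5x)·D = −10x⁴ + 25x³ + 5x² + 15x. Remainder: 2x³ − 5x² − x − 10.
Step 2: lead(2x³ − 5x² − x − 10) ÷ lead(D) = 2x³ ÷ 2x³ = 1. Subtract (1)·D = 2x³ − 5x² − x − 3. Remainder: −7.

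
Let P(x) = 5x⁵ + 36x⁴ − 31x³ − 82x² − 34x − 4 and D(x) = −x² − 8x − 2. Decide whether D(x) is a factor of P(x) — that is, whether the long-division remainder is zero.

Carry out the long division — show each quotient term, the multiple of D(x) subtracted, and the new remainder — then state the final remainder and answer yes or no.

Step 1: lead(5x⁵ + 36x⁴ − 31x³ − 82x² − 34x − 4) ÷ lead(D) = 5x⁵ ÷ −x² = −5x³. Subtract (−5x³)·D = 5x⁵ + 40x⁴ + 10x³. Remainder: −4x⁴ − 41x³ − 82x² − 34x − 4.
Step 2: lead(−4x⁴ − 41x³ − 82x² − 34x − 4) ÷ lead(D) = −4x⁴ ÷ −x² = 4x². Subtract (4x²)·D = −4x⁴ − 32x³ − 8x². Remainder: −9x³ − 74x² − 34x − 4.
Step 3: lead(−9x³ − 74x² − 34x − 4) ÷ lead(D) = −9x³ ÷ −x² = 9x. Subtract (9x)·D = −9x³ − 72x² − 18x. Remainder: −2x² − 16x − 4.
Step 4: lead(−2x² − 16x − 4) ÷ lead(D) = −2x² ÷ −x² = 2. Subtract (2)·D = −2x² − 16x − 4. Remainder: 0.

R(x) = 0, so D(x) is a factor of P(x). yes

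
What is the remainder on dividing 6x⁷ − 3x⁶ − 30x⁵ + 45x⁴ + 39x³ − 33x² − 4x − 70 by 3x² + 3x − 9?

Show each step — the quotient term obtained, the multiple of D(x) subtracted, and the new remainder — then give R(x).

Step 1: lead(6x⁷ − 3x⁶ − 30x⁵ + 45x⁴ + 39x³ − 33x² − 4x − 70) ÷ lead(D) = 6x⁷ ÷ 3x² = 2x⁵. Subtract (2x⁵)·D = 6x⁷ + 6x⁶ − 18x⁵. Remainder: −9x⁶ − 12x⁵ + 45x⁴ + 39x³ − 33x² − 4x − 70.
Step 2: lead(−9x⁶ − 12x⁵ + 45x⁴ + 39x³ − 33x² − 4x − 70) ÷ lead(D) = −9x⁶ ÷ 3x² = −3x⁴. Subtract (−3x⁴)·D = −9x⁶ − 9x⁵ + 27x⁴. Remainder: −3x⁵ + 18x⁴ + 39x³ − 33x² − 4x − 70.
Step 3: lead(−3x⁵ + 18x⁴ + 39x³ − 33x² − 4x − 70) ÷ lead(D) = −3x⁵ ÷ 3x² = −x³. Subtract (−x³)·D = −3x⁵ − 3x⁴ + 9x³. Remainder: 21x⁴ + 30x³ − 33x² − 4x − 70.
Step 4: lead(21x⁴ + 30x³ − 33x² − 4x − 70) ÷ lead(D) = 21x⁴ ÷ 3x² = 7x². Subtract (7x²)·D = 21x⁴ + 21x³ − 63x². Remainder: 9x³ + 30x² − 4x − 70.
Step 5: lead(9x³ + 30x² − 4x − 70) ÷ lead(D) = 9x³ ÷ 3x² = 3x. Subtract (3x)·D = 9x³ + 9x² − 27x. Remainder: 21x² + 23x − 70.
Step 6: lead(21x² + 23x − 70) ÷ lead(D) = 21x² ÷ 3x² = 7. Subtract (7)·D = 21x² + 21x − 63. Remainder: 2x − 7.

R(x) = 2x − 7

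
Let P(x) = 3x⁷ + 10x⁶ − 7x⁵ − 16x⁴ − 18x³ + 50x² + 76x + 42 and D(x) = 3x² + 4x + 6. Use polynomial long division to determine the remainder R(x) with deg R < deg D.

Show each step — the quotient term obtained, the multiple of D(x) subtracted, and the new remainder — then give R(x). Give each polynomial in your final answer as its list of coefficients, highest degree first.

Step 1: lead(3x⁷ + 10x⁶ − 7x⁵ − 16x⁴ − 18x³ + 50x² + 76x + 42) ÷ lead(D) = 3x⁷ ÷ 3x² = x⁵. Subtract (x⁵)·D = 3x⁷ + 4x⁶ + 6x⁵. Remainder: 6x⁶ − 13x⁵ − 16x⁴ − 18x³ + 50x² + 76x + 42.
Step 2: lead(6x⁶ − 13x⁵ − 16x⁴ − 18x³ + 50x² + 76x + 42) ÷ lead(D) = 6x⁶ ÷ 3x² = 2x⁴. Subtract (2x⁴)·D = 6x⁶ + 8x⁵ + 12x⁴. Remainder: −21x⁵ − 28x⁴ − 18x³ + 50x² + 76x + 42.
Step 3: lead(−21x⁵ − 28x⁴ − 18x³ + 50x² + 76x + 42) ÷ lead(D) = −21x⁵ ÷ 3x² = −7x³. Subtract (−7x³)·D = −21x⁵ − 28x⁴ − 42x³. Remainder: 24x³ + 50x² + 76x + 42.
Step 4: lead(24x³ + 50x² + 76x + 42) ÷ lead(D) = 24x³ ÷ 3x² = 8x. Subtract (8x)·D = 24x³ + 32x² + 48x. Remainder: 18x² + 28x + 42.
Step 5: lead(18x² + 28x + 42) ÷ lead(D) = 18x² ÷ 3x² = 6. Subtract (6)·D = 18x² + 24x + 36. Remainder: 4x + 6.

R = [4, 6]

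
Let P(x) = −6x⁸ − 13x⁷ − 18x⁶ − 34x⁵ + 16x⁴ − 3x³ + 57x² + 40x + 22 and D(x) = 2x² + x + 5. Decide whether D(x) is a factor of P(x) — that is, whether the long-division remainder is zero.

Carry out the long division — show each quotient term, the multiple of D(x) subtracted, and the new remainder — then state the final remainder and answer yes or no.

R(x) = −3, so D(x) is not a factor of P(x). no

Step 1: lead(−6x⁸ − 13x⁷ − 18x⁶ − 34x⁵ + 16x⁴ − 3x³ + 57x² + 40x + 22) ÷ lead(D) = −6x⁸ ÷ 2x² = −3x⁶. Subtract (−3x⁶)·D = −6x⁸ − 3x⁷ − 15x⁶. Remainder: −10x⁷ − 3x⁶ − 34x⁵ + 16x⁴ − 3x³ + 57x² + 40x + 22.
Step 2: lead(−10x⁷ − 3x⁶ − 34x⁵ + 16x⁴ − 3x³ + 57x² + 40x + 22) ÷ lead(D) = −10x⁷ ÷ 2x² = −5x⁵. Subtract (−5x⁵)·D = −10x⁷ − 5x⁶ − 25x⁵. Remainder: 2x⁶ − 9x⁵ + 16x⁴ − 3x³ + 57x² + 40x + 22.
Step 3: lead(2x⁶ − 9x⁵ + 16x⁴ − 3x³ + 57x² + 40x + 22) ÷ lead(D) = 2x⁶ ÷ 2x² = x⁴. Subtract (x⁴)·D = 2x⁶ + x⁵ + 5x⁴. Remainder: −10x⁵ + 11x⁴ − 3x³ + 57x² + 40x + 22.
Step 4: lead(−10x⁵ + 11x⁴ − 3x³ + 57x² + 40x + 22) ÷ lead(D) = −10x⁵ ÷ 2x² = −5x³. Subtract (−5x³)·D = −10x⁵ − 5x⁴ − 25x³. Remainder: 16x⁴ + 22x³ + 57x² + 40x + 22.
Step 5: lead(16x⁴ + 22x³ + 57x² + 40x + 22) ÷ lead(D) = 16x⁴ ÷ 2x² = 8x². Subtract (8x²)·D = 16x⁴ + 8x³ + 40x². Remainder: 14x³ + 17x² + 40x + 22.
Step 6: lead(14x³ + 17x² + 40x + 22) ÷ lead(D) = 14x³ ÷ 2x² = 7x. Subtract (7x)·D = 14x³ + 7x² + 35x. Remainder: 10x² + 5x + 22.
Step 7: lead(10x² + 5x + 22) ÷ lead(D) = 10x² ÷ 2x² = 5. Subtract (5)·D = 10x² + 5x + 25. Remainder: −3.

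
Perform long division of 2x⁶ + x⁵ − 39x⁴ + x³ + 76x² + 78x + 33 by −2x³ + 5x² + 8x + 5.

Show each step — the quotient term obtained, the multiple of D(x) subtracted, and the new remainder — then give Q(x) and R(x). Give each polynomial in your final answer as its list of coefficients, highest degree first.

Q = [-1, -3, 8, 5]; R = [2, -2, 8]

Step 1: lead(2x⁶ + x⁵ − 39x⁴ + x³ + 76x² + 78x + 33) ÷ lead(D) = 2x⁶ ÷ −2x³ = −x³. Subtract (−x³)·D = 2x⁶ − 5x⁵ − 8x⁴ − 5x³. Remainder: 6x⁵ − 31x⁴ + 6x³ + 76x² + 78x + 33.
Step 2: lead(6x⁵ − 31x⁴ + 6x³ + 76x² + 78x + 33) ÷ lead(D) = 6x⁵ ÷ −2x³ = −3x². Subtract (−3x²)·D = 6x⁵ − 15x⁴ − 24x³ − 15x². Remainder: −16x⁴ + 30x³ + 91x² + 78x + 33.
Step 3: lead(−16x⁴ + 30x³ + 91x² + 78x + 33) ÷ lead(D) = −16x⁴ ÷ −2x³ = 8x. Subtract (8x)·D = −16x⁴ + 40x³ + 64x² + 40x. Remainder: −10x³ + 27x² + 38x + 33.
Step 4: lead(−10x³ + 27x² + 38x + 33) ÷ lead(D) = −10x³ ÷ −2x³ = 5. Subtract (5)·D = −10x³ + 25x² + 40x + 25. Remainder: 2x² − 2x + 8.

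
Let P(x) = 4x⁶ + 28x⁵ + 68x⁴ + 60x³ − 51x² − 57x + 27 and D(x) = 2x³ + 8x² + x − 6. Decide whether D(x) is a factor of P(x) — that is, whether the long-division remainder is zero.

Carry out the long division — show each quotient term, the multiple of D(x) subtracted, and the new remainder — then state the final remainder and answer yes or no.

Step 1: lead(4x⁶ + 28x⁵ + 68x⁴ + 60x³ − 51x² − 57x + 27) ÷ lead(D) = 4x⁶ ÷ 2x³ = 2x³. Subtract (2x³)·D = 4x⁶ + 16x⁵ + 2x⁴ − 12x³. Remainder: 12x⁵ + 66x⁴ + 72x³ − 51x² − 57x + 27.
Step 2: lead(12x⁵ + 66x⁴ + 72x³ − 51x² − 57x + 27) ÷ lead(D) = 12x⁵ ÷ 2x³ = 6x². Subtract (6x²)·D = 12x⁵ + 48x⁴ + 6x³ − 36x². Remainder: 18x⁴ + 66x³ − 15x² − 57x + 27.
Step 3: lead(18x⁴ + 66x³ − 15x² − 57x + 27) ÷ lead(D) = 18x⁴ ÷ 2x³ = 9x. Subtract (9x)·D = 18x⁴ + 72x³ + 9x² − 54x. Remainder: −6x³ − 24x² − 3x + 27.
Step 4: lead(−6x³ − 24x² − 3x + 27) ÷ lead(D) = −6x³ ÷ 2x³ = −3. Subtract (−3)·D = −6x³ − 24x² − 3x + 18. Remainder: 9.

R(x) = 9, so D(x) is not a factor of P(x). no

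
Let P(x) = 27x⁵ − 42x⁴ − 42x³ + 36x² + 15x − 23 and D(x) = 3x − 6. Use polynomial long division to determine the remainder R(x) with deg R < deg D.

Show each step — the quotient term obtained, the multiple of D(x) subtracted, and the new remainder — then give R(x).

R(x) = 7

Step 1: lead(27x⁵ − 42x⁴ − 42x³ + 36x² + 15x − 23) ÷ lead(D) = 27x⁵ ÷ 3x = 9x⁴. Subtract (9x⁴)·D = 27x⁵ − 54x⁴. Remainder: 12x⁴ − 42x³ + 36x² + 15x − 23.
Step 2: lead(12x⁴ − 42x³ + 36x² + 15x − 23) ÷ lead(D) = 12x⁴ ÷ 3x = 4x³. Subtract (4x³)·D = 12x⁴ − 24x³. Remainder: −18x³ + 36x² + 15x − 23.
Step 3: lead(−18x³ + 36x² + 15x − 23) ÷ lead(D) = −18x³ ÷ 3x = −6x². Subtract (−6x²)·D = −18x³ + 36x². Remainder: 15x − 23.
Step 4: lead(15x − 23) ÷ lead(D) = 15x ÷ 3x = 5. Subtract (5)·D = 15x − 30. Remainder: 7.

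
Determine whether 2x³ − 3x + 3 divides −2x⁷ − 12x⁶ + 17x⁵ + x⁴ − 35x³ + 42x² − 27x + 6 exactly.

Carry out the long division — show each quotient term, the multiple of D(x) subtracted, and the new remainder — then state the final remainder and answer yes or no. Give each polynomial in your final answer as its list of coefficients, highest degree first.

R = [0], so D(x) is a factor of P(x). yes

Step 1: lead(−2x⁷ − 12x⁶ + 17x⁵ + x⁴ − 35x³ + 42x² − 27x + 6) ÷ lead(D) = −2x⁷ ÷ 2x³ = −x⁴. Subtract (−x⁴)·D = −2x⁷ + 3x⁵ − 3x⁴. Remainder: −12x⁶ + 14x⁵ + 4x⁴ − 35x³ + 42x² − 27x + 6.
Step 2: lead(−12x⁶ + 14x⁵ + 4x⁴ − 35x³ + 42x² − 27x + 6) ÷ lead(D) = −12x⁶ ÷ 2x³ = −6x³. Subtract (−6x³)·D = −12x⁶ + 18x⁴ − 18x³. Remainder: 14x⁵ − 14x⁴ − 17x³ + 42x² − 27x + 6.
Step 3: lead(14x⁵ − 14x⁴ − 17x³ + 42x² − 27x + 6) ÷ lead(D) = 14x⁵ ÷ 2x³ = 7x². Subtract (7x²)·D = 14x⁵ − 21x³ + 21x². Remainder: −14x⁴ + 4x³ + 21x² − 27x + 6.
Step 4: lead(−14x⁴ + 4x³ + 21x² − 27x + 6) ÷ lead(D) = −14x⁴ ÷ 2x³ = −7x. Subtract (−7x)·D = −14x⁴ + 21x² − 21x. Remainder: 4x³ − 6x + 6.
Step 5: lead(4x³ − 6x + 6) ÷ lead(D) = 4x³ ÷ 2x³ = 2. Subtract (2)·D = 4x³ − 6x + 6. Remainder: 0.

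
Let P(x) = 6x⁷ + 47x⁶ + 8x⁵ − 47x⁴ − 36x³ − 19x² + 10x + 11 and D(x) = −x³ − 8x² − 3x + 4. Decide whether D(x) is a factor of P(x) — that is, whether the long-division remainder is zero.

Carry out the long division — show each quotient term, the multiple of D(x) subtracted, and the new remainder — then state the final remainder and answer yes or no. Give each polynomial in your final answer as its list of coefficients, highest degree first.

Step 1: lead(6x⁷ + 47x⁶ + 8x⁵ − 47x⁴ − 36x³ − 19x² + 10x + 11) ÷ lead(D) = 6x⁷ ÷ −x³ = −6x⁴. Subtract (−6x⁴)·D = 6x⁷ + 48x⁶ + 18x⁵ − 24x⁴. Remainder: −x⁶ − 10x⁵ − 23x⁴ − 36x³ − 19x² + 10x + 11.
Step 2: lead(−x⁶ − 10x⁵ − 23x⁴ − 36x³ − 19x² + 10x + 11) ÷ lead(D) = −x⁶ ÷ −x³ = x³. Subtract (x³)·D = −x⁶ − 8x⁵ − 3x⁴ + 4x³. Remainder: −2x⁵ − 20x⁴ − 40x³ − 19x² + 10x + 11.
Step 3: lead(−2x⁵ − 20x⁴ − 40x³ − 19x² + 10x + 11) ÷ lead(D) = −2x⁵ ÷ −x³ = 2x². Subtract (2x²)·D = −2x⁵ − 16x⁴ − 6x³ + 8x². Remainder: −4x⁴ − 34x³ − 27x² + 10x + 11.
Step 4: lead(−4x⁴ − 34x³ − 27x² + 10x + 11) ÷ lead(D) = −4x⁴ ÷ −x³ = 4x. Subtract (4x)·D = −4x⁴ − 32x³ − 12x² + 16x. Remainder: −2x³ − 15x² − 6x + 11.
Step 5: lead(−2x³ − 15x² − 6x + 11) ÷ lead(D) = −2x³ ÷ −x³ = 2. Subtract (2)·D = −2x³ − 16x² − 6x + 8. Remainder: x² + 3.

R = [1, 0, 3], so D(x) is not a factor of P(x). no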